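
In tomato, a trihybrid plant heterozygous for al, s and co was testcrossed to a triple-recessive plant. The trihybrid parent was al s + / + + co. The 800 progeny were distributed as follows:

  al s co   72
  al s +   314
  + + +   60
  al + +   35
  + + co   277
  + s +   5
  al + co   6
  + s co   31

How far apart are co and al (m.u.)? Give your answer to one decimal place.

The two rarest classes, + s + and al + co, are the double crossovers. Comparing them with the parentals, only the al allele has switched, so al is the middle locus and the order is co – al – s.
Crossovers in the co–al interval produce the single-crossover classes al s co and + + + (72 + 60 = 132) plus the double crossovers (11).
RF(co–al) = (132 + 11) / 800 = 143/800 = 0.1787 → 17.9 m.u.

17.9 m.u.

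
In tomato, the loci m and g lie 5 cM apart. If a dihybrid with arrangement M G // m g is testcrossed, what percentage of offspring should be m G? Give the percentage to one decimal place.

2.5%

A map distance of 5 cM corresponds to a recombination frequency of 0.050.
The F1 is M G / m g, so m G is a recombinant gamete class with expected frequency r/2 = 0.050/2 = 0.0250.
That is 0.0250 = 2.5% of the progeny.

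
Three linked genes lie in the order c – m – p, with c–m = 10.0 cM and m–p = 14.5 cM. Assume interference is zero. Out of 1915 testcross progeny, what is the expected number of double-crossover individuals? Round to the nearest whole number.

28

Map distances give recombination frequencies of 0.100 and 0.145 for the two intervals.
With no interference, expected double-crossover frequency = 0.100 × 0.145 = 0.01450.
Expected number = 0.01450 × 1915 = 27.77 ≈ 28.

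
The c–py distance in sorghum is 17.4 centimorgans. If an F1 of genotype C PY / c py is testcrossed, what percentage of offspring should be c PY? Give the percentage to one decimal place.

8.7%

A map distance of 17.4 centimorgans corresponds to a recombination frequency of 0.174.
The F1 is C PY / c py, so c PY is a recombinant gamete class with expected frequency r/2 = 0.174/2 = 0.0870.
That is 0.0870 = 8.7% of the progeny.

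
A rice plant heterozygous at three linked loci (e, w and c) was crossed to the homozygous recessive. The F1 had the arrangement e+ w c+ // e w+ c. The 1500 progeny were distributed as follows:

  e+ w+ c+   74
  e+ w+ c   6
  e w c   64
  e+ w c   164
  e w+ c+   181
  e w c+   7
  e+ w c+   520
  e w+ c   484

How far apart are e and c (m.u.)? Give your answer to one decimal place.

23.9 m.u.

The two rarest classes, e w c+ and e+ w+ c, are the double crossovers. Comparing them with the parentals, only the e allele has switched, so e is the middle locus and the order is c – e – w.
Crossovers in the c–e interval produce the single-crossover classes e+ w c and e w+ c+ (164 + 181 = 345) plus the double crossovers (13).
RF(c–e) = (345 + 13) / 1500 = 358/1500 = 0.2387 → 23.9 m.u.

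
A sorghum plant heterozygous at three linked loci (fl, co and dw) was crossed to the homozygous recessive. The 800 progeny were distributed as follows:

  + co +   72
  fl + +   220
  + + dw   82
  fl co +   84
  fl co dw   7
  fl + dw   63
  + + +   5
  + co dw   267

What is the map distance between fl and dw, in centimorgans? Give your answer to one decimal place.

18.4 centimorgans

The two most frequent reciprocal classes, fl + + and + co dw, are the parental types, so the F1 was fl + + / + co dw.
The two rarest classes, + + + and fl co dw, are the double crossovers. Comparing them with the parentals, only the fl allele has switched, so fl is the middle locus and the order is co – fl – dw.
Crossovers in the fl–dw interval produce the single-crossover classes fl + dw and + co + (63 + 72 = 135) plus the double crossovers (12).
RF(fl–dw) = (135 + 12) / 800 = 147/800 = 0.1837 → 18.4 centimorgans.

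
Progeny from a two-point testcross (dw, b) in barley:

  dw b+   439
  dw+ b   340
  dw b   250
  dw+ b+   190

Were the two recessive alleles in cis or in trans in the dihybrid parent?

trans

The two most frequent classes are dw+ b (340) and dw b+ (439); these are the parental (non-recombinant) types.
So the F1 carried dw+ b on one chromosome and dw b+ on the other — the recessive alleles are on opposite chromosomes (trans / repulsion).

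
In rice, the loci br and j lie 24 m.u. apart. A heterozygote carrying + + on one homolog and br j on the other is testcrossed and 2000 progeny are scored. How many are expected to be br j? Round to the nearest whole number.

A map distance of 24 m.u. corresponds to a recombination frequency of 0.240.
The F1 is + + / br j, so br j is a parental gamete class with expected frequency (1 − r)/2 = 0.760/2 = 0.3800.
Expected number = 0.3800 × 2000 = 760.00 ≈ 760.

760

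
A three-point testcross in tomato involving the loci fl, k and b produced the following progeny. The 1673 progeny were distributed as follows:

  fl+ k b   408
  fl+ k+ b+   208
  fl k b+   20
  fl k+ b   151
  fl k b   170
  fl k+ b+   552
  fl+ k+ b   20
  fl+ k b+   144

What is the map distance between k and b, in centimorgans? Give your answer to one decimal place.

The two most frequent reciprocal classes, fl k+ b+ and fl+ k b, are the parental types, so the F1 was fl k+ b+ / fl+ k b.
The two rarest classes, fl k b+ and fl+ k+ b, are the double crossovers. Comparing them with the parentals, only the k allele has switched, so k is the middle locus and the order is fl – k – b.
Crossovers in the k–b interval produce the single-crossover classes fl k+ b and fl+ k b+ (151 + 144 = 295) plus the double crossovers (40).
RF(k–b) = (295 + 40) / 1673 = 335/1673 = 0.2002 → 20.0 centimorgans.

20.0 centimorgans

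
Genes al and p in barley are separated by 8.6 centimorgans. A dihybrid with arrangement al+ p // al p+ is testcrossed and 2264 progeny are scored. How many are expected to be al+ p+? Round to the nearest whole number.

97

A map distance of 8.6 centimorgans corresponds to a recombination frequency of 0.086.
The F1 is al+ p / al p+, so al+ p+ is a recombinant gamete class with expected frequency r/2 = 0.086/2 = 0.0430.
Expected number = 0.0430 × 2264 = 97.35 ≈ 97.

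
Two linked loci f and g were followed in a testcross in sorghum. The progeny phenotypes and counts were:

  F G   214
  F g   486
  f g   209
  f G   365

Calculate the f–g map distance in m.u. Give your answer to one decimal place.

33.2 m.u.

The two most frequent classes, F g (486) and f G (365), are the parental types, so the F1 was F g / f G.
The recombinant classes are F G and f g: 214 + 209 = 423.
Recombination frequency = 423/1274 = 0.3320 ≈ 33.2%, i.e. 33.2 m.u.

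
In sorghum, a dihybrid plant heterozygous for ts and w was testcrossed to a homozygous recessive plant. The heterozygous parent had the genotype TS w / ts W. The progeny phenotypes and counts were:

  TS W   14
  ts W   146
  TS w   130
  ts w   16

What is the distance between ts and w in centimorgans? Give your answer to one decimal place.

The recombinant classes are TS W and ts w: 14 + 16 = 30.
Recombination frequency = 30/306 = 0.0980 ≈ 9.8%, i.e. 9.8 centimorgans.

9.8 centimorgans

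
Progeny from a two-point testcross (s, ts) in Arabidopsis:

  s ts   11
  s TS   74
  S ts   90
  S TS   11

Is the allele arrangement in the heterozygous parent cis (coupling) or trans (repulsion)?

The two most frequent classes are S ts (90) and s TS (74); these are the parental (non-recombinant) types.
So the F1 carried S ts on one chromosome and s TS on the other — the recessive alleles are on opposite chromosomes (trans / repulsion).

trans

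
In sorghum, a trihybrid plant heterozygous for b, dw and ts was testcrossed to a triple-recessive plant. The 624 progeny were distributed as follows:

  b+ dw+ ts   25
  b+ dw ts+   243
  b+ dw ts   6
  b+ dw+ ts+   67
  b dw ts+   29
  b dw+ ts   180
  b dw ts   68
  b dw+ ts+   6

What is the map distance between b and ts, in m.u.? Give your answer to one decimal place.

10.6 m.u.

The two most frequent reciprocal classes, b dw+ ts and b+ dw ts+, are the parental types, so the F1 was b dw+ ts / b+ dw ts+.
The two rarest classes, b dw+ ts+ and b+ dw ts, are the double crossovers. Comparing them with the parentals, only the ts allele has switched, so ts is the middle locus and the order is dw – ts – b.
Crossovers in the ts–b interval produce the single-crossover classes b+ dw+ ts and b dw ts+ (25 + 29 = 54) plus the double crossovers (12).
RF(ts–b) = (54 + 12) / 624 = 66/624 = 0.1058 → 10.6 m.u.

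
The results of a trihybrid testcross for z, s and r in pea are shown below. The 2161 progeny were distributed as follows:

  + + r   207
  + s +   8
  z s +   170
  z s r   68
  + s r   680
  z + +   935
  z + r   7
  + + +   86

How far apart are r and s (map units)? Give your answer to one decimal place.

18.1 map units

The two most frequent reciprocal classes, z + + and + s r, are the parental types, so the F1 was z + + / + s r.
The two rarest classes, z + r and + s +, are the double crossovers. Comparing them with the parentals, only the r allele has switched, so r is the middle locus and the order is s – r – z.
Crossovers in the s–r interval produce the single-crossover classes z s + and + + r (170 + 207 = 377) plus the double crossovers (15).
RF(s–r) = (377 + 15) / 2161 = 392/2161 = 0.1814 → 18.1 map units.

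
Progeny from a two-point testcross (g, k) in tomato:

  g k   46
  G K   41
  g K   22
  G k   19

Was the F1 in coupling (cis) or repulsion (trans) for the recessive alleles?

The two most frequent classes are G K (41) and g k (46); these are the parental (non-recombinant) types.
So the F1 carried G K on one chromosome and g k on the other — the recessive alleles are on the same chromosome (cis / coupling).

cis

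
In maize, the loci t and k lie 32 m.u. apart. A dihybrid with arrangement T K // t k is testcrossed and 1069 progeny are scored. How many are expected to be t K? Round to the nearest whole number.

171

A map distance of 32 m.u. corresponds to a recombination frequency of 0.320.
The F1 is T K / t k, so t K is a recombinant gamete class with expected frequency r/2 = 0.320/2 = 0.1600.
Expected number = 0.1600 × 1069 = 171.04 ≈ 171.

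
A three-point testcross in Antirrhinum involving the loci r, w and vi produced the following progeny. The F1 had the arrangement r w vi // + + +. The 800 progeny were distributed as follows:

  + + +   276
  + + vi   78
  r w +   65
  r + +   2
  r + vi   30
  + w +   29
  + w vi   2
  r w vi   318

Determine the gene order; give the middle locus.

r

The two rarest classes, + w vi and r + +, are the double crossovers. Comparing them with the parentals, only the r allele has switched, so r is the middle locus and the order is vi – r – w.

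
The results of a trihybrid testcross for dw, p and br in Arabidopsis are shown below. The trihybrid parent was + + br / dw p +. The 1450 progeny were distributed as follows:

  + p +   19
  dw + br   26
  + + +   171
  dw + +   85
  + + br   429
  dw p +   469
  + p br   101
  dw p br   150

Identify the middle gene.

dw

The two rarest classes, dw + br and + p +, are the double crossovers. Comparing them with the parentals, only the dw allele has switched, so dw is the middle locus and the order is p – dw – br.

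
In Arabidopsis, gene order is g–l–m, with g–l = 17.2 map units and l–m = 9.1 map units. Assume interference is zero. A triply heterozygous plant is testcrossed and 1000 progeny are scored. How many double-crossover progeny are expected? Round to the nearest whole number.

16

Map distances give recombination frequencies of 0.172 and 0.091 for the two intervals.
With no interference, expected double-crossover frequency = 0.172 × 0.091 = 0.01565.
Expected number = 0.01565 × 1000 = 15.65 ≈ 16.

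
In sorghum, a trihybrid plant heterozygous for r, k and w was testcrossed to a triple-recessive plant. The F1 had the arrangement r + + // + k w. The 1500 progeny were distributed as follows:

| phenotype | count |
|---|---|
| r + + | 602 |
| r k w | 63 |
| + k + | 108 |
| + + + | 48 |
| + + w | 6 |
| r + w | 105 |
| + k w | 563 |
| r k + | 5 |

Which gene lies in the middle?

k

The two rarest classes, r k + and + + w, are the double crossovers. Comparing them with the parentals, only the k allele has switched, so k is the middle locus and the order is r – k – w.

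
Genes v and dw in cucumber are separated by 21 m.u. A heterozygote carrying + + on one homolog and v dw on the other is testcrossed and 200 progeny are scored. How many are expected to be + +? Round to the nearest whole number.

A map distance of 21 m.u. corresponds to a recombination frequency of 0.210.
The F1 is + + / v dw, so + + is a parental gamete class with expected frequency (1 − r)/2 = 0.790/2 = 0.3950.
Expected number = 0.3950 × 200 = 79.00 ≈ 79.

79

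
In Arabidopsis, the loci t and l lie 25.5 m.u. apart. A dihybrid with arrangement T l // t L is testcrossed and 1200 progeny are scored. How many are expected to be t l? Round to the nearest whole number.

A map distance of 25.5 m.u. corresponds to a recombination frequency of 0.255.
The F1 is T l / t L, so t l is a recombinant gamete class with expected frequency r/2 = 0.255/2 = 0.1275.
Expected number = 0.1275 × 1200 = 153.00 ≈ 153.

153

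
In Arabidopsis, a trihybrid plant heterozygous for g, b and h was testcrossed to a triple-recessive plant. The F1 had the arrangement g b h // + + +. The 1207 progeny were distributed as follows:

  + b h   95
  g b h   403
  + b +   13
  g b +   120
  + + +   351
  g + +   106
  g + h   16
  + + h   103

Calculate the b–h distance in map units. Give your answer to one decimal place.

The two rarest classes, g + h and + b +, are the double crossovers. Comparing them with the parentals, only the b allele has switched, so b is the middle locus and the order is h – b – g.
Crossovers in the h–b interval produce the single-crossover classes g b + and + + h (120 + 103 = 223) plus the double crossovers (29).
RF(h–b) = (223 + 29) / 1207 = 252/1207 = 0.2088 → 20.9 map units.

20.9 map units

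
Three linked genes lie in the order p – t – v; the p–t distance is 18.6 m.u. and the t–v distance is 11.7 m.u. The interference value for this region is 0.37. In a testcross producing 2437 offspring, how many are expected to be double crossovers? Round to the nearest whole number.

Map distances give recombination frequencies of 0.186 and 0.117 for the two intervals.
With interference 0.37 (so coincidence = 0.63), expected double-crossover frequency = 0.186 × 0.117 × 0.63 = 0.01371.
Expected number = 0.01371 × 2437 = 33.41 ≈ 33.

33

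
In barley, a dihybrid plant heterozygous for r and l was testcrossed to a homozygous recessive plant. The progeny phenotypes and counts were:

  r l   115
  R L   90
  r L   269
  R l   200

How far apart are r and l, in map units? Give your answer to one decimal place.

30.4 map units

The two most frequent classes, R l (200) and r L (269), are the parental types, so the F1 was R l / r L.
The recombinant classes are R L and r l: 90 + 115 = 205.
Recombination frequency = 205/674 = 0.3042 ≈ 30.4%, i.e. 30.4 map units.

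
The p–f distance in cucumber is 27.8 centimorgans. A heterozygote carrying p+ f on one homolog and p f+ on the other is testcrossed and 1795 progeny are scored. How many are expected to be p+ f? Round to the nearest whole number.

648

A map distance of 27.8 centimorgans corresponds to a recombination frequency of 0.278.
The F1 is p+ f / p f+, so p+ f is a parental gamete class with expected frequency (1 − r)/2 = 0.722/2 = 0.3610.
Expected number = 0.3610 × 1795 = 648.00 ≈ 648.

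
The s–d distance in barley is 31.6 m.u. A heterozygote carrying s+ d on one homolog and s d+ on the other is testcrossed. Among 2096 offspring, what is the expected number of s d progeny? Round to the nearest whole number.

A map distance of 31.6 m.u. corresponds to a recombination frequency of 0.316.
The F1 is s+ d / s d+, so s d is a recombinant gamete class with expected frequency r/2 = 0.316/2 = 0.1580.
Expected number = 0.1580 × 2096 = 331.17 ≈ 331.

331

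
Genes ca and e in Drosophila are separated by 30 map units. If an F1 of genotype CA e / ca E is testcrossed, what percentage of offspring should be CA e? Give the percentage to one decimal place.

A map distance of 30 map units corresponds to a recombination frequency of 0.300.
The F1 is CA e / ca E, so CA e is a parental gamete class with expected frequency (1 − r)/2 = 0.700/2 = 0.3500.
That is 0.3500 = 35.0% of the progeny.

35.0%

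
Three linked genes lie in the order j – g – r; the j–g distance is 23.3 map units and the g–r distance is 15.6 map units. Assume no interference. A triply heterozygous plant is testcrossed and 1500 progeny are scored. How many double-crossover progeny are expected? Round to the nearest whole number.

Map distances give recombination frequencies of 0.233 and 0.156 for the two intervals.
With no interference, expected double-crossover frequency = 0.233 × 0.156 = 0.03635.
Expected number = 0.03635 × 1500 = 54.52 ≈ 55.

55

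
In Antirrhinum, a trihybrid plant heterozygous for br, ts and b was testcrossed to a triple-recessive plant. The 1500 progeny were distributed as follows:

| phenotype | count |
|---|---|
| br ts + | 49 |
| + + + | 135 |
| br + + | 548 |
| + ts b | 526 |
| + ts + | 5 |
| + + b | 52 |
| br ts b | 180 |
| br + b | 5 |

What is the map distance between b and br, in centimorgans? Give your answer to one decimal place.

21.7 centimorgans

The two most frequent reciprocal classes, + ts b and br + +, are the parental types, so the F1 was + ts b / br + +.
The two rarest classes, + ts + and br + b, are the double crossovers. Comparing them with the parentals, only the b allele has switched, so b is the middle locus and the order is br – b – ts.
Crossovers in the br–b interval produce the single-crossover classes br ts b and + + + (180 + 135 = 315) plus the double crossovers (10).
RF(br–b) = (315 + 10) / 1500 = 325/1500 = 0.2167 → 21.7 centimorgans.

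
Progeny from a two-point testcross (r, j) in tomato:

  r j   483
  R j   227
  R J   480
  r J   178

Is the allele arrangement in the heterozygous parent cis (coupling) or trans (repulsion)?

The two most frequent classes are R J (480) and r j (483); these are the parental (non-recombinant) types.
So the F1 carried R J on one chromosome and r j on the other — the recessive alleles are on the same chromosome (cis / coupling).

cis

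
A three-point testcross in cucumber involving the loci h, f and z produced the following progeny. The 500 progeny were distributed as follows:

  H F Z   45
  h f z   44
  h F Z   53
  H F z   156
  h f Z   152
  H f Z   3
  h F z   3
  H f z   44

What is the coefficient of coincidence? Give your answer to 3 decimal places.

0.307

The two most frequent reciprocal classes, H F z and h f Z, are the parental types, so the F1 was H F z / h f Z.
The two rarest classes, h F z and H f Z, are the double crossovers. Comparing them with the parentals, only the h allele has switched, so h is the middle locus and the order is f – h – z.
f–h: (97 + 6)/500 = 0.2060; h–z: (89 + 6)/500 = 0.1900.
Expected DCO frequency = 0.2060 × 0.1900 ≈ 0.03914; observed = 6/500 ≈ 0.01200.
Coefficient of coincidence = 0.01200/0.03914 ≈ 0.307.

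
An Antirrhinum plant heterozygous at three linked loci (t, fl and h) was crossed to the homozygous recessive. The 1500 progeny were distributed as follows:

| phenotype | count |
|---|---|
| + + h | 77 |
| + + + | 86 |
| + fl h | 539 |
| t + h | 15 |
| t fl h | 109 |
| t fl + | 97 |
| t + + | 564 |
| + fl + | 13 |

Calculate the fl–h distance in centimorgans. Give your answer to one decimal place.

13.5 centimorgans

The two most frequent reciprocal classes, + fl h and t + +, are the parental types, so the F1 was + fl h / t + +.
The two rarest classes, + fl + and t + h, are the double crossovers. Comparing them with the parentals, only the h allele has switched, so h is the middle locus and the order is t – h – fl.
Crossovers in the h–fl interval produce the single-crossover classes + + h and t fl + (77 + 97 = 174) plus the double crossovers (28).
RF(h–fl) = (174 + 28) / 1500 = 202/1500 = 0.1347 → 13.5 centimorgans.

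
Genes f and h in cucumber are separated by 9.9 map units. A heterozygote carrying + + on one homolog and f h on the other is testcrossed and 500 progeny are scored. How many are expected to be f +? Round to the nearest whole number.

25

A map distance of 9.9 map units corresponds to a recombination frequency of 0.099.
The F1 is + + / f h, so f + is a recombinant gamete class with expected frequency r/2 = 0.099/2 = 0.0495.
Expected number = 0.0495 × 500 = 24.75 ≈ 25.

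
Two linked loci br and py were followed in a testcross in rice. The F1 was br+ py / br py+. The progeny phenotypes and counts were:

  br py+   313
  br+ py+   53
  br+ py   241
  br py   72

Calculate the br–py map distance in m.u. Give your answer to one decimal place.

18.4 m.u.

The recombinant classes are br+ py+ and br py: 53 + 72 = 125.
Recombination frequency = 125/679 = 0.1841 ≈ 18.4%, i.e. 18.4 m.u.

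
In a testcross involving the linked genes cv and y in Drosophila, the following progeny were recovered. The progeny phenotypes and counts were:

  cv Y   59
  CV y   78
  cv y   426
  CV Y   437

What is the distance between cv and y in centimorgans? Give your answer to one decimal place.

The two most frequent classes, CV Y (437) and cv y (426), are the parental types, so the F1 was CV Y / cv y.
The recombinant classes are CV y and cv Y: 78 + 59 = 137.
Recombination frequency = 137/1000 = 0.1370 ≈ 13.7%, i.e. 13.7 centimorgans.

13.7 centimorgans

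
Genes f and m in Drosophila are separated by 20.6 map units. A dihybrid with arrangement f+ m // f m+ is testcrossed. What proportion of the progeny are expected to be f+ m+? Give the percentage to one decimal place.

10.3%

A map distance of 20.6 map units corresponds to a recombination frequency of 0.206.
The F1 is f+ m / f m+, so f+ m+ is a recombinant gamete class with expected frequency r/2 = 0.206/2 = 0.1030.
That is 0.1030 = 10.3% of the progeny.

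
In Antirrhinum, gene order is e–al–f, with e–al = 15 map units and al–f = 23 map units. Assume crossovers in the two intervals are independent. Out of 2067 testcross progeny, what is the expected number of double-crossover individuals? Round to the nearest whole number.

71

Map distances give recombination frequencies of 0.150 and 0.230 for the two intervals.
With no interference, expected double-crossover frequency = 0.150 × 0.230 = 0.03450.
Expected number = 0.03450 × 2067 = 71.31 ≈ 71.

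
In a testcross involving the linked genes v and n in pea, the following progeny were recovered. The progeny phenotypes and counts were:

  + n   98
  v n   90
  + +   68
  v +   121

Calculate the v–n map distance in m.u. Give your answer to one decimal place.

41.9 m.u.

The two most frequent classes, + n (98) and v + (121), are the parental types, so the F1 was + n / v +.
The recombinant classes are + + and v n: 68 + 90 = 158.
Recombination frequency = 158/377 = 0.4191 ≈ 41.9%, i.e. 41.9 m.u.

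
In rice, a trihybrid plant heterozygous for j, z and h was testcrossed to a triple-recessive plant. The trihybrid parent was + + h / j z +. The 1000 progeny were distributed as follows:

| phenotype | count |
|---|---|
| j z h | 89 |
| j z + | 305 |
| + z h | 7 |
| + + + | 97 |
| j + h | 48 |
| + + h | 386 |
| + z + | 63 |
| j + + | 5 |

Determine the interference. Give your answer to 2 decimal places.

The two rarest classes, + z h and j + +, are the double crossovers. Comparing them with the parentals, only the z allele has switched, so z is the middle locus and the order is j – z – h.
j–z: (111 + 12)/1000 = 0.1230; z–h: (186 + 12)/1000 = 0.1980.
Expected DCO frequency = 0.1230 × 0.1980 ≈ 0.02435; observed = 12/1000 ≈ 0.01200.
Coefficient of coincidence = 0.01200/0.02435 ≈ 0.49; interference = 1 − 0.49 = 0.51.

0.51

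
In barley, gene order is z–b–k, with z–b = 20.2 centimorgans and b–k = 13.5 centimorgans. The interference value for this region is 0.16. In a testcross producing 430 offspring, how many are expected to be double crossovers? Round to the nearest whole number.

10

Map distances give recombination frequencies of 0.202 and 0.135 for the two intervals.
With interference 0.16 (so coincidence = 0.84), expected double-crossover frequency = 0.202 × 0.135 × 0.84 = 0.02291.
Expected number = 0.02291 × 430 = 9.85 ≈ 10.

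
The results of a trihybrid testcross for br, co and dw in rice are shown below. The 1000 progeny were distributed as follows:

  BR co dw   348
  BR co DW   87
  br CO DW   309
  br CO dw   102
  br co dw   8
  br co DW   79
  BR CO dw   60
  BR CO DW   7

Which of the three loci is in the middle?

br

The two most frequent reciprocal classes, br CO DW and BR co dw, are the parental types, so the F1 was br CO DW / BR co dw.
The two rarest classes, BR CO DW and br co dw, are the double crossovers. Comparing them with the parentals, only the br allele has switched, so br is the middle locus and the order is co – br – dw.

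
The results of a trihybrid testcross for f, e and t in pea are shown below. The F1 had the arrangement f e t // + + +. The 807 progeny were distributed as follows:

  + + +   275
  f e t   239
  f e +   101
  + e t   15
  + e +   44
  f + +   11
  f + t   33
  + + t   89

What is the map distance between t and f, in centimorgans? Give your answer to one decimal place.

26.8 centimorgans

The two rarest classes, + e t and f + +, are the double crossovers. Comparing them with the parentals, only the f allele has switched, so f is the middle locus and the order is e – f – t.
Crossovers in the f–t interval produce the single-crossover classes f e + and + + t (101 + 89 = 190) plus the double crossovers (26).
RF(f–t) = (190 + 26) / 807 = 216/807 = 0.2677 → 26.8 centimorgans.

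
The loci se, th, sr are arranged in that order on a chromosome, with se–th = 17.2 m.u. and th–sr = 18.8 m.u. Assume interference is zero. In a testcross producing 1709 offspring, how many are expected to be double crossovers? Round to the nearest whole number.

55

Map distances give recombination frequencies of 0.172 and 0.188 for the two intervals.
With no interference, expected double-crossover frequency = 0.172 × 0.188 = 0.03234.
Expected number = 0.03234 × 1709 = 55.26 ≈ 55.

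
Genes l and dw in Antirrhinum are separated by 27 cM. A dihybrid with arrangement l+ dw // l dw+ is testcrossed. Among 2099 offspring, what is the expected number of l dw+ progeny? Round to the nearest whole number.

766

A map distance of 27 cM corresponds to a recombination frequency of 0.270.
The F1 is l+ dw / l dw+, so l dw+ is a parental gamete class with expected frequency (1 − r)/2 = 0.730/2 = 0.3650.
Expected number = 0.3650 × 2099 = 766.13 ≈ 766.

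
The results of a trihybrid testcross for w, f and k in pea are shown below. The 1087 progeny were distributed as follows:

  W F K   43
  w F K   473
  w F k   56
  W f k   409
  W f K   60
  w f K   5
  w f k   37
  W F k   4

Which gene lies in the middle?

f

The two most frequent reciprocal classes, W f k and w F K, are the parental types, so the F1 was W f k / w F K.
The two rarest classes, W F k and w f K, are the double crossovers. Comparing them with the parentals, only the f allele has switched, so f is the middle locus and the order is k – f – w.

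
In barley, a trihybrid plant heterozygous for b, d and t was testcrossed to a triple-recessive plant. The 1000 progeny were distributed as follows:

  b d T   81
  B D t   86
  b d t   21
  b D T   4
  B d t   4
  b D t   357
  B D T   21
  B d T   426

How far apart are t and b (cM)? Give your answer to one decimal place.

The two most frequent reciprocal classes, b D t and B d T, are the parental types, so the F1 was b D t / B d T.
The two rarest classes, b D T and B d t, are the double crossovers. Comparing them with the parentals, only the t allele has switched, so t is the middle locus and the order is b – t – d.
Crossovers in the b–t interval produce the single-crossover classes B D t and b d T (86 + 81 = 167) plus the double crossovers (8).
RF(b–t) = (167 + 8) / 1000 = 175/1000 = 0.1750 → 17.5 cM.

17.5 cM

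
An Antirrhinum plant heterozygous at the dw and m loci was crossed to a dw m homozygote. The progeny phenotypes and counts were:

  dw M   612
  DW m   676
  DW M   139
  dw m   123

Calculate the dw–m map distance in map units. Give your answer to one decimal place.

16.9 map units

The two most frequent classes, DW m (676) and dw M (612), are the parental types, so the F1 was DW m / dw M.
The recombinant classes are DW M and dw m: 139 + 123 = 262.
Recombination frequency = 262/1550 = 0.1690 ≈ 16.9%, i.e. 16.9 map units.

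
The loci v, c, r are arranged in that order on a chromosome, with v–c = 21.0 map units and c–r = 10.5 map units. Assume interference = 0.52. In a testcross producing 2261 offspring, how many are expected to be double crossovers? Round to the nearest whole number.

24

Map distances give recombination frequencies of 0.210 and 0.105 for the two intervals.
With interference 0.52 (so coincidence = 0.48), expected double-crossover frequency = 0.210 × 0.105 × 0.48 = 0.01058.
Expected number = 0.01058 × 2261 = 23.93 ≈ 24.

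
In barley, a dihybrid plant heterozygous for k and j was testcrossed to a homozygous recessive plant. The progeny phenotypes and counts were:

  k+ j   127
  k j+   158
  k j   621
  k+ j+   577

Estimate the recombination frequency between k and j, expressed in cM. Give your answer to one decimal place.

19.2 cM

The two most frequent classes, k+ j+ (577) and k j (621), are the parental types, so the F1 was k+ j+ / k j.
The recombinant classes are k+ j and k j+: 127 + 158 = 285.
Recombination frequency = 285/1483 = 0.1922 ≈ 19.2%, i.e. 19.2 cM.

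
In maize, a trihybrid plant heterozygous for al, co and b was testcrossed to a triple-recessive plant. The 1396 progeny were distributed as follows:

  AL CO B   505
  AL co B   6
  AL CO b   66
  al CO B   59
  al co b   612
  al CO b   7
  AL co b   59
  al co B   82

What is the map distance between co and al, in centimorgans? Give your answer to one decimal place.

9.4 centimorgans

The two most frequent reciprocal classes, al co b and AL CO B, are the parental types, so the F1 was al co b / AL CO B.
The two rarest classes, al CO b and AL co B, are the double crossovers. Comparing them with the parentals, only the co allele has switched, so co is the middle locus and the order is al – co – b.
Crossovers in the al–co interval produce the single-crossover classes AL co b and al CO B (59 + 59 = 118) plus the double crossovers (13).
RF(al–co) = (118 + 13) / 1396 = 131/1396 = 0.0938 → 9.4 centimorgans.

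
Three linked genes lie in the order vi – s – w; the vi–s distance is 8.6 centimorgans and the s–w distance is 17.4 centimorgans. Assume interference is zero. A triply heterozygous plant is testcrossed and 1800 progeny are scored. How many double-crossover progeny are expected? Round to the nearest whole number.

Map distances give recombination frequencies of 0.086 and 0.174 for the two intervals.
With no interference, expected double-crossover frequency = 0.086 × 0.174 = 0.01496.
Expected number = 0.01496 × 1800 = 26.94 ≈ 27.

27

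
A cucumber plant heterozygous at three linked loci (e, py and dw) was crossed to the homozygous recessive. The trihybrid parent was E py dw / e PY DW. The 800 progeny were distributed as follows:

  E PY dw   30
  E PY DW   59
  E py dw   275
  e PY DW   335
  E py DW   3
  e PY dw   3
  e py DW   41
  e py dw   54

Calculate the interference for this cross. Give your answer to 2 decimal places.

0.48

The two rarest classes, E py DW and e PY dw, are the double crossovers. Comparing them with the parentals, only the dw allele has switched, so dw is the middle locus and the order is e – dw – py.
e–dw: (113 + 6)/800 = 0.1487; dw–py: (71 + 6)/800 = 0.0963.
Expected DCO frequency = 0.1487 × 0.0963 ≈ 0.01432; observed = 6/800 ≈ 0.00750.
Coefficient of coincidence = 0.00750/0.01432 ≈ 0.52; interference = 1 − 0.52 = 0.48.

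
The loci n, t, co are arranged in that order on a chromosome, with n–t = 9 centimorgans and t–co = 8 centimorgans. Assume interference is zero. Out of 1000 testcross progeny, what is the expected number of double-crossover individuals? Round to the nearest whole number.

Map distances give recombination frequencies of 0.090 and 0.080 for the two intervals.
With no interference, expected double-crossover frequency = 0.090 × 0.080 = 0.00720.
Expected number = 0.00720 × 1000 = 7.20 ≈ 7.

7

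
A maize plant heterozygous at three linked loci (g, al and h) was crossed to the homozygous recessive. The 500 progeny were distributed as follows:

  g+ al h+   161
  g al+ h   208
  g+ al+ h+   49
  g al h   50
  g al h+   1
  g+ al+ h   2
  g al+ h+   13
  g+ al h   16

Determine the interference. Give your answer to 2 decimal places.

The two most frequent reciprocal classes, g al+ h and g+ al h+, are the parental types, so the F1 was g al+ h / g+ al h+.
The two rarest classes, g+ al+ h and g al h+, are the double crossovers. Comparing them with the parentals, only the g allele has switched, so g is the middle locus and the order is al – g – h.
al–g: (99 + 3)/500 = 0.2040; g–h: (29 + 3)/500 = 0.0640.
Expected DCO frequency = 0.2040 × 0.0640 ≈ 0.01306; observed = 3/500 ≈ 0.00600.
Coefficient of coincidence = 0.00600/0.01306 ≈ 0.46; interference = 1 − 0.46 = 0.54.

0.54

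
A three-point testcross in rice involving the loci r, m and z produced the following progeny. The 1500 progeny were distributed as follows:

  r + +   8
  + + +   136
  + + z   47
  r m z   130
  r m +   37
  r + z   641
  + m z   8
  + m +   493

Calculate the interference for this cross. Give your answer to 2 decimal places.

The two most frequent reciprocal classes, r + z and + m +, are the parental types, so the F1 was r + z / + m +.
The two rarest classes, r + + and + m z, are the double crossovers. Comparing them with the parentals, only the z allele has switched, so z is the middle locus and the order is m – z – r.
m–z: (266 + 16)/1500 = 0.1880; z–r: (84 + 16)/1500 = 0.0667.
Expected DCO frequency = 0.1880 × 0.0667 ≈ 0.01254; observed = 16/1500 ≈ 0.01067.
Coefficient of coincidence = 0.01067/0.01254 ≈ 0.85; interference = 1 − 0.85 = 0.15.

0.15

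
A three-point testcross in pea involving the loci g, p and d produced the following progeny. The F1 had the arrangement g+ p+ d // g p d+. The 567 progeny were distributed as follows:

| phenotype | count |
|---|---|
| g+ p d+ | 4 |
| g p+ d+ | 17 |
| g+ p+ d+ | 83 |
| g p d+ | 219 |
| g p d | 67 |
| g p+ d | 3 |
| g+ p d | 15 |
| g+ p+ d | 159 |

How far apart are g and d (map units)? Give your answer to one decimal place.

27.7 map units

The two rarest classes, g p+ d and g+ p d+, are the double crossovers. Comparing them with the parentals, only the g allele has switched, so g is the middle locus and the order is d – g – p.
Crossovers in the d–g interval produce the single-crossover classes g+ p+ d+ and g p d (83 + 67 = 150) plus the double crossovers (7).
RF(d–g) = (150 + 7) / 567 = 157/567 = 0.2769 → 27.7 map units.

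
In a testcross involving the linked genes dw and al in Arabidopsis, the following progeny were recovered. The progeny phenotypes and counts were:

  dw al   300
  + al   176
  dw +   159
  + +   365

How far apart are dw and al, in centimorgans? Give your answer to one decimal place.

33.5 centimorgans

The two most frequent classes, + + (365) and dw al (300), are the parental types, so the F1 was + + / dw al.
The recombinant classes are + al and dw +: 176 + 159 = 335.
Recombination frequency = 335/1000 = 0.3350 ≈ 33.5%, i.e. 33.5 centimorgans.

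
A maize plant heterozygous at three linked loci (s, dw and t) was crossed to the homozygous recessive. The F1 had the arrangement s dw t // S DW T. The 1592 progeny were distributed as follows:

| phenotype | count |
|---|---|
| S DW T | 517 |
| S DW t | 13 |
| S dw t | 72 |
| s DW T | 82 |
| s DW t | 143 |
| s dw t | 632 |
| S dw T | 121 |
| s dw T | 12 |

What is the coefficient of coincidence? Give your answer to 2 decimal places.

The two rarest classes, s dw T and S DW t, are the double crossovers. Comparing them with the parentals, only the t allele has switched, so t is the middle locus and the order is s – t – dw.
s–t: (154 + 25)/1592 = 0.1124; t–dw: (264 + 25)/1592 = 0.1815.
Expected DCO frequency = 0.1124 × 0.1815 ≈ 0.02040; observed = 25/1592 ≈ 0.01570.
Coefficient of coincidence = 0.01570/0.02040 ≈ 0.77.

0.77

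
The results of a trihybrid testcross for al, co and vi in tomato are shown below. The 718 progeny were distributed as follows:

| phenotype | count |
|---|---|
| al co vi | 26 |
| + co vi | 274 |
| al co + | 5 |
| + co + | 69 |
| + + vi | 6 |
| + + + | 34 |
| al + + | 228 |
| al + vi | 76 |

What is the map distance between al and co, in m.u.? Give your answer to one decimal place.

9.9 m.u.

The two most frequent reciprocal classes, al + + and + co vi, are the parental types, so the F1 was al + + / + co vi.
The two rarest classes, al co + and + + vi, are the double crossovers. Comparing them with the parentals, only the co allele has switched, so co is the middle locus and the order is al – co – vi.
Crossovers in the al–co interval produce the single-crossover classes + + + and al co vi (34 + 26 = 60) plus the double crossovers (11).
RF(al–co) = (60 + 11) / 718 = 71/718 = 0.0989 → 9.9 m.u.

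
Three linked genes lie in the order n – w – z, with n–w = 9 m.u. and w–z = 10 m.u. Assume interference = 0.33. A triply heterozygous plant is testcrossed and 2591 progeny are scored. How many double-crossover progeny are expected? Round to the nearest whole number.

16

Map distances give recombination frequencies of 0.090 and 0.100 for the two intervals.
With interference 0.33 (so coincidence = 0.67), expected double-crossover frequency = 0.090 × 0.100 × 0.67 = 0.00603.
Expected number = 0.00603 × 2591 = 15.62 ≈ 16.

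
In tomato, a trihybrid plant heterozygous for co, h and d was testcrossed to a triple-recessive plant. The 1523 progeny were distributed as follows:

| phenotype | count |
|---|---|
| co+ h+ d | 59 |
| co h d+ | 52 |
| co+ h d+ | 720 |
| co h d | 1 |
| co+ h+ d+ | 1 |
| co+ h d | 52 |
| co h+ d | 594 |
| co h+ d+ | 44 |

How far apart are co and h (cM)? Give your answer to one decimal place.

The two most frequent reciprocal classes, co h+ d and co+ h d+, are the parental types, so the F1 was co h+ d / co+ h d+.
The two rarest classes, co h d and co+ h+ d+, are the double crossovers. Comparing them with the parentals, only the h allele has switched, so h is the middle locus and the order is d – h – co.
Crossovers in the h–co interval produce the single-crossover classes co+ h+ d and co h d+ (59 + 52 = 111) plus the double crossovers (2).
RF(h–co) = (111 + 2) / 1523 = 113/1523 = 0.0742 → 7.4 cM.

7.4 cM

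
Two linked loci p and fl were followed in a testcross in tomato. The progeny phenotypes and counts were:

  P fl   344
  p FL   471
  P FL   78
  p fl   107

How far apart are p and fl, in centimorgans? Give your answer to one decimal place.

The two most frequent classes, P fl (344) and p FL (471), are the parental types, so the F1 was P fl / p FL.
The recombinant classes are P FL and p fl: 78 + 107 = 185.
Recombination frequency = 185/1000 = 0.1850 ≈ 18.5%, i.e. 18.5 centimorgans.

18.5 centimorgans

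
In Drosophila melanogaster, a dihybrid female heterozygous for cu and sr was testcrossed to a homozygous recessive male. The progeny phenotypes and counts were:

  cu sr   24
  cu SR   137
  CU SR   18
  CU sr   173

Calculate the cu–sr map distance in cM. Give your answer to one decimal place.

11.9 cM

The two most frequent classes, CU sr (173) and cu SR (137), are the parental types, so the F1 was CU sr / cu SR.
The recombinant classes are CU SR and cu sr: 18 + 24 = 42.
Recombination frequency = 42/352 = 0.1193 ≈ 11.9%, i.e. 11.9 cM.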